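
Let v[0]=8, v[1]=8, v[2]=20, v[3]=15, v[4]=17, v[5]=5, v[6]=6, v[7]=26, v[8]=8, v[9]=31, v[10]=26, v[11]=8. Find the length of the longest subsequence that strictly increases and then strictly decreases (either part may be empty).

inc[i] = longest strictly increasing subsequence ending at i; dec[i] = longest strictly decreasing subsequence starting at i:
i:      0  1  2  3  4  5  6  7  8  9 10 11
v[i]:   8  8 20 15 17  5  6 26  8 31 26  8
inc:    1  1  2  2  3  1  2  4  3  5  4  3
dec:    2  2  3  2  2  1  1  2  1  3  2  1
Best peak at i=9 (value 31): inc=5, dec=3, length 5+3−1 = 7.

7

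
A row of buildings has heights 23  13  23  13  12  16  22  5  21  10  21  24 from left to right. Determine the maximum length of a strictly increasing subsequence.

Let dp[i] be the length of the longest such subsequence ending at index i:
i:      1  2  3  4  5  6  7  8  9 10 11 12
a[i]:  23 13 23 13 12 16 22  5 21 10 21 24
dp:     1  1  2  1  1  2  3  1  3  2  3  4
Maximum dp value is 4.

4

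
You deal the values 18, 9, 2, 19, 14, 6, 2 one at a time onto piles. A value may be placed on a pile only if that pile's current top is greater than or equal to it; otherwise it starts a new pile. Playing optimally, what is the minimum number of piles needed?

Place each on the leftmost legal pile:
18 → new pile 1 (tops now [18])
9 → pile 1 (tops now [9])
2 → pile 1 (tops now [2])
19 → new pile 2 (tops now [2, 19])
14 → pile 2 (tops now [2, 14])
6 → pile 2 (tops now [2, 6])
2 → pile 1 (tops now [2, 6])
Two piles.

2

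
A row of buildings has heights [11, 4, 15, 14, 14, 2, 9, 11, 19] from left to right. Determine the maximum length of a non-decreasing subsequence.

4

Track the smallest tail for each achievable length (allowing ties):
11 → extends → [11]
4 → replaces 11 → [4]
15 → extends → [4, 15]
14 → replaces 15 → [4, 14]
14 → extends → [4, 14, 14]
2 → replaces 4 → [2, 14, 14]
9 → replaces 14 → [2, 9, 14]
11 → replaces 14 → [2, 9, 11]
19 → extends → [2, 9, 11, 19]
Four tails, so the longest non-decreasing subsequence has length 4 (e.g. 11, 14, 14, 19).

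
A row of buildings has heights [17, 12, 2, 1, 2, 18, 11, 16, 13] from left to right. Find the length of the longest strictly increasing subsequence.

4

Let dp[i] be the length of the longest such subsequence ending at index i:
i:      1  2  3  4  5  6  7  8  9
a[i]:  17 12  2  1  2 18 11 16 13
dp:     1  1  1  1  2  3  3  4  4
Maximum dp value is 4.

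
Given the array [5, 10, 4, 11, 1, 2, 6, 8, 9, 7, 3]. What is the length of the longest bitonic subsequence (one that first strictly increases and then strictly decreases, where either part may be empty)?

7

inc[i] = longest strictly increasing subsequence ending at i; dec[i] = longest strictly decreasing subsequence starting at i:
i:      1  2  3  4  5  6  7  8  9 10 11
a[i]:   5 10  4 11  1  2  6  8  9  7  3
inc:    1  2  1  3  1  2  3  4  5  4  3
dec:    3  4  2  4  1  1  2  3  3  2  1
Best peak at i=9 (value 9): inc=5, dec=3, length 5+3−1 = 7.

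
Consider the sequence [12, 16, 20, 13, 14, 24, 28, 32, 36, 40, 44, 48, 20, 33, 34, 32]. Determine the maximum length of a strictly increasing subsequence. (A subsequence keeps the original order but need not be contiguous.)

10

Let dp[i] be the length of the longest such subsequence ending at index i:
i:      1  2  3  4  5  6  7  8  9 10 11 12 13 14 15 16
a[i]:  12 16 20 13 14 24 28 32 36 40 44 48 20 33 34 32
dp:     1  2  3  2  3  4  5  6  7  8  9 10  4  7  8  6
Maximum dp value is 10.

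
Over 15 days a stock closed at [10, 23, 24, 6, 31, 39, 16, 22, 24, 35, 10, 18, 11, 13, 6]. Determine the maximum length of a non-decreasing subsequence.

5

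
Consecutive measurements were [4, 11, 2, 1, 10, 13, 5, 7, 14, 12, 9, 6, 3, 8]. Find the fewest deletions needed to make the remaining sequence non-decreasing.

Fewest deletions = n − (longest non-decreasing subsequence).
i:      1  2  3  4  5  6  7  8  9 10 11 12 13 14
a[i]:   4 11  2  1 10 13  5  7 14 12  9  6  3  8
dp:     1  2  1  1  2  3  2  3  4  4  4  3  2  4
max dp = 4, so deletions = 14 − 4 = 10.

10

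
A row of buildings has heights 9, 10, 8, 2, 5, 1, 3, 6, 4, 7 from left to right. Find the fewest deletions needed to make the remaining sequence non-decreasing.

6

Fewest deletions = n − (longest non-decreasing subsequence).
Patience tails:
9 → extends → [9]
10 → extends → [9, 10]
8 → replaces 9 → [8, 10]
2 → replaces 8 → [2, 10]
5 → replaces 10 → [2, 5]
1 → replaces 2 → [1, 5]
3 → replaces 5 → [1, 3]
6 → extends → [1, 3, 6]
4 → replaces 6 → [1, 3, 4]
7 → extends → [1, 3, 4, 7]
Longest non-decreasing subsequence has length 4, so deletions = 10 − 4 = 6.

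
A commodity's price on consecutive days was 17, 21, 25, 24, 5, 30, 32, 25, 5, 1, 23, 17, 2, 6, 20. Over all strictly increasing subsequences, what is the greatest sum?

Let S[i] be the best sum of a strictly increasing subsequence ending at i:
i:       1   2   3   4   5   6   7   8   9  10  11  12  13  14  15
a[i]:   17  21  25  24   5  30  32  25   5   1  23  17   2   6  20
S:      17  38  63  62   5  93 125  87   5   1  61  22   3  11  42
Maximum is 125 (e.g. 17 + 21 + 25 + 30 + 32).

125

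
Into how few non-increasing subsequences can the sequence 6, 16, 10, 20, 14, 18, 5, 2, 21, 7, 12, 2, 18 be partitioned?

5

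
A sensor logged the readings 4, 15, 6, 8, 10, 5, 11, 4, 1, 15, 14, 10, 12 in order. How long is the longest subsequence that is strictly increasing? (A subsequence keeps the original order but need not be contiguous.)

Let dp[i] be the length of the longest such subsequence ending at index i:
i:      1  2  3  4  5  6  7  8  9 10 11 12 13
a[i]:   4 15  6  8 10  5 11  4  1 15 14 10 12
dp:     1  2  2  3  4  2  5  1  1  6  6  4  6
Maximum dp value is 6.

6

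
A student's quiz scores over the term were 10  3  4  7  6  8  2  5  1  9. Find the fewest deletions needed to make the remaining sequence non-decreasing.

5

Fewest deletions = n − (longest non-decreasing subsequence).
Patience tails:
10 → extends → [10]
3 → replaces 10 → [3]
4 → extends → [3, 4]
7 → extends → [3, 4, 7]
6 → replaces 7 → [3, 4, 6]
8 → extends → [3, 4, 6, 8]
2 → replaces 3 → [2, 4, 6, 8]
5 → replaces 6 → [2, 4, 5, 8]
1 → replaces 2 → [1, 4, 5, 8]
9 → extends → [1, 4, 5, 8, 9]
Longest non-decreasing subsequence has length 5, so deletions = 10 − 5 = 5.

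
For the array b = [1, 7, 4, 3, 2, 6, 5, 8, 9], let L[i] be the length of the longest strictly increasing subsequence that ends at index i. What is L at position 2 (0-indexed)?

2

dp[i] = 1 + max{dp[j] : j<i, b[j]<b[i]} (or 1 if no such j):
i:     0 1 2 3 4 5 6 7 8
b[i]:  1 7 4 3 2 6 5 8 9
dp:    1 2 2 2 2 3 3 4 5
At index 2 the value is 2.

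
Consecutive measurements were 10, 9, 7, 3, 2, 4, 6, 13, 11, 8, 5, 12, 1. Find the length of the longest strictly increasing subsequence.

5

Let dp[i] be the length of the longest such subsequence ending at index i:
i:      1  2  3  4  5  6  7  8  9 10 11 12 13
a[i]:  10  9  7  3  2  4  6 13 11  8  5 12  1
dp:     1  1  1  1  1  2  3  4  4  4  3  5  1
Maximum dp value is 5.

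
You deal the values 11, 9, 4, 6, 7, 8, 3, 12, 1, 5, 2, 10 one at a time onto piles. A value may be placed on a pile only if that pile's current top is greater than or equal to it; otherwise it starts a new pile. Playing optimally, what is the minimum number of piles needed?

5

Place each on the leftmost legal pile:
11 → new pile 1 (tops now [11])
9 → pile 1 (tops now [9])
4 → pile 1 (tops now [4])
6 → new pile 2 (tops now [4, 6])
7 → new pile 3 (tops now [4, 6, 7])
8 → new pile 4 (tops now [4, 6, 7, 8])
3 → pile 1 (tops now [3, 6, 7, 8])
12 → new pile 5 (tops now [3, 6, 7, 8, 12])
1 → pile 1 (tops now [1, 6, 7, 8, 12])
5 → pile 2 (tops now [1, 5, 7, 8, 12])
2 → pile 2 (tops now [1, 2, 7, 8, 12])
10 → pile 5 (tops now [1, 2, 7, 8, 10])
Five piles.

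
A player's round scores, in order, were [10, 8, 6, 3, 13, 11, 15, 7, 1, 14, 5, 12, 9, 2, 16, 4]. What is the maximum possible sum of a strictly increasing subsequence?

Let S[i] be the best sum of a strictly increasing subsequence ending at i:
i:      1  2  3  4  5  6  7  8  9 10 11 12 13 14 15 16
a[i]:  10  8  6  3 13 11 15  7  1 14  5 12  9  2 16  4
S:     10  8  6  3 23 21 38 13  1 37  8 33 22  3 54  7
Maximum is 54 (e.g. 10 + 13 + 15 + 16).

54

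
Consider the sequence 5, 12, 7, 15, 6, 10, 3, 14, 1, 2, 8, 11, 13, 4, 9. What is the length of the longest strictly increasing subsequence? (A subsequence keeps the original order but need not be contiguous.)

Track the smallest tail for each achievable length (strict):
5 → extends → [5]
12 → extends → [5, 12]
7 → replaces 12 → [5, 7]
15 → extends → [5, 7, 15]
6 → replaces 7 → [5, 6, 15]
10 → replaces 15 → [5, 6, 10]
3 → replaces 5 → [3, 6, 10]
14 → extends → [3, 6, 10, 14]
1 → replaces 3 → [1, 6, 10, 14]
2 → replaces 6 → [1, 2, 10, 14]
8 → replaces 10 → [1, 2, 8, 14]
11 → replaces 14 → [1, 2, 8, 11]
13 → extends → [1, 2, 8, 11, 13]
4 → replaces 8 → [1, 2, 4, 11, 13]
9 → replaces 11 → [1, 2, 4, 9, 13]
Five tails, so the longest strictly increasing subsequence has length 5 (e.g. 5, 7, 10, 11, 13).

5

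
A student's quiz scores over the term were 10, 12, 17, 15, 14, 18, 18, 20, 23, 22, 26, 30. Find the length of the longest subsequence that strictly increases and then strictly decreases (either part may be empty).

8

inc[i] = longest strictly increasing subsequence ending at i; dec[i] = longest strictly decreasing subsequence starting at i:
i:      1  2  3  4  5  6  7  8  9 10 11 12
a[i]:  10 12 17 15 14 18 18 20 23 22 26 30
inc:    1  2  3  3  3  4  4  5  6  6  7  8
dec:    1  1  3  2  1  1  1  1  2  1  1  1
Best peak at i=12 (value 30): inc=8, dec=1, length 8+1−1 = 8.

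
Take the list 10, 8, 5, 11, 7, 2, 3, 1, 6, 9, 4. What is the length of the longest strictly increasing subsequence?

4

Let dp[i] be the length of the longest such subsequence ending at index i:
i:      1  2  3  4  5  6  7  8  9 10 11
a[i]:  10  8  5 11  7  2  3  1  6  9  4
dp:     1  1  1  2  2  1  2  1  3  4  3
Maximum dp value is 4.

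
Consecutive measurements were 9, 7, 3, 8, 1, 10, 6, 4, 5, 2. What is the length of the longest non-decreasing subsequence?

3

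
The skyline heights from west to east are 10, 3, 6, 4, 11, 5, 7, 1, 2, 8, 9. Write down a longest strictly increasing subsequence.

Patience tails give the LIS length; then backtrack through the dp parents:
10 → extends → [10]
3 → replaces 10 → [3]
6 → extends → [3, 6]
4 → replaces 6 → [3, 4]
11 → extends → [3, 4, 11]
5 → replaces 11 → [3, 4, 5]
7 → extends → [3, 4, 5, 7]
1 → replaces 3 → [1, 4, 5, 7]
2 → replaces 4 → [1, 2, 5, 7]
8 → extends → [1, 2, 5, 7, 8]
9 → extends → [1, 2, 5, 7, 8, 9]
Length 6; one witness is 3, 4, 5, 7, 8, 9.

3, 4, 5, 7, 8, 9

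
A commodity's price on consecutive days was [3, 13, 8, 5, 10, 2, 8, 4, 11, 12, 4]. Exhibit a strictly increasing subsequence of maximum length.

3, 8, 10, 11, 12

Patience tails give the LIS length; then backtrack through the dp parents:
3 → extends → [3]
13 → extends → [3, 13]
8 → replaces 13 → [3, 8]
5 → replaces 8 → [3, 5]
10 → extends → [3, 5, 10]
2 → replaces 3 → [2, 5, 10]
8 → replaces 10 → [2, 5, 8]
4 → replaces 5 → [2, 4, 8]
11 → extends → [2, 4, 8, 11]
12 → extends → [2, 4, 8, 11, 12]
4 → already a tail → [2, 4, 8, 11, 12]
Length 5; one witness is 3, 8, 10, 11, 12.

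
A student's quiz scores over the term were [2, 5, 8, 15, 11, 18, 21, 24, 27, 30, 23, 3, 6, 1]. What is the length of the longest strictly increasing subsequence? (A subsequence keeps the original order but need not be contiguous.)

Track the smallest tail for each achievable length (strict):
2 → extends → [2]
5 → extends → [2, 5]
8 → extends → [2, 5, 8]
15 → extends → [2, 5, 8, 15]
11 → replaces 15 → [2, 5, 8, 11]
18 → extends → [2, 5, 8, 11, 18]
21 → extends → [2, 5, 8, 11, 18, 21]
24 → extends → [2, 5, 8, 11, 18, 21, 24]
27 → extends → [2, 5, 8, 11, 18, 21, 24, 27]
30 → extends → [2, 5, 8, 11, 18, 21, 24, 27, 30]
23 → replaces 24 → [2, 5, 8, 11, 18, 21, 23, 27, 30]
3 → replaces 5 → [2, 3, 8, 11, 18, 21, 23, 27, 30]
6 → replaces 8 → [2, 3, 6, 11, 18, 21, 23, 27, 30]
1 → replaces 2 → [1, 3, 6, 11, 18, 21, 23, 27, 30]
Nine tails, so the longest strictly increasing subsequence has length 9 (e.g. 2, 5, 8, 15, 18, 21, 24, 27, 30).

9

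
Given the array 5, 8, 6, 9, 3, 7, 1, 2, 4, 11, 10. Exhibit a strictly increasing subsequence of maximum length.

Patience tails give the LIS length; then backtrack through the dp parents:
5 → extends → [5]
8 → extends → [5, 8]
6 → replaces 8 → [5, 6]
9 → extends → [5, 6, 9]
3 → replaces 5 → [3, 6, 9]
7 → replaces 9 → [3, 6, 7]
1 → replaces 3 → [1, 6, 7]
2 → replaces 6 → [1, 2, 7]
4 → replaces 7 → [1, 2, 4]
11 → extends → [1, 2, 4, 11]
10 → replaces 11 → [1, 2, 4, 10]
Length 4; one witness is 5, 8, 9, 11.

5, 8, 9, 11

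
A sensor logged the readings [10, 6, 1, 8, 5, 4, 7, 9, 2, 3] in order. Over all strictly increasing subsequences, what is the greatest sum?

23

Let S[i] be the best sum of a strictly increasing subsequence ending at i:
i:      1  2  3  4  5  6  7  8  9 10
a[i]:  10  6  1  8  5  4  7  9  2  3
S:     10  6  1 14  6  5 13 23  3  6
Maximum is 23 (e.g. 6 + 8 + 9).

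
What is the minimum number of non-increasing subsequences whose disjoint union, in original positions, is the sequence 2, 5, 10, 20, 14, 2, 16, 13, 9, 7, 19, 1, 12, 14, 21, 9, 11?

7

The minimum number of non-increasing subsequences covering a sequence equals the length of its longest strictly increasing subsequence.
LIS length is 7 (e.g. 2, 5, 10, 14, 16, 19, 21), so 7 piles are needed.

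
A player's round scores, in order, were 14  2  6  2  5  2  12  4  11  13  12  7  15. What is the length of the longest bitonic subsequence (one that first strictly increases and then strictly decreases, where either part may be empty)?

inc[i] = longest strictly increasing subsequence ending at i; dec[i] = longest strictly decreasing subsequence starting at i:
i:      1  2  3  4  5  6  7  8  9 10 11 12 13
a[i]:  14  2  6  2  5  2 12  4 11 13 12  7 15
inc:    1  1  2  1  2  1  3  2  3  4  4  3  5
dec:    4  1  3  1  2  1  3  1  2  3  2  1  1
Best peak at i=10 (value 13): inc=4, dec=3, length 4+3−1 = 6.

6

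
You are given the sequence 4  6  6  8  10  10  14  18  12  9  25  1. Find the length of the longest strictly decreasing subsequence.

4

Negate each value so 'decreasing' becomes 'increasing', then run patience tails on the negated sequence:
-4 → extends → [-4]
-6 → replaces -4 → [-6]
-6 → already a tail → [-6]
-8 → replaces -6 → [-8]
-10 → replaces -8 → [-10]
-10 → already a tail → [-10]
-14 → replaces -10 → [-14]
-18 → replaces -14 → [-18]
-12 → extends → [-18, -12]
-9 → extends → [-18, -12, -9]
-25 → replaces -18 → [-25, -12, -9]
-1 → extends → [-25, -12, -9, -1]
Four tails, so the longest strictly decreasing subsequence of the original has length 4.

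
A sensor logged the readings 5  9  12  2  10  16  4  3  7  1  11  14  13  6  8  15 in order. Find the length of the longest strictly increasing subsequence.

6

Track the smallest tail for each achievable length (strict):
5 → extends → [5]
9 → extends → [5, 9]
12 → extends → [5, 9, 12]
2 → replaces 5 → [2, 9, 12]
10 → replaces 12 → [2, 9, 10]
16 → extends → [2, 9, 10, 16]
4 → replaces 9 → [2, 4, 10, 16]
3 → replaces 4 → [2, 3, 10, 16]
7 → replaces 10 → [2, 3, 7, 16]
1 → replaces 2 → [1, 3, 7, 16]
11 → replaces 16 → [1, 3, 7, 11]
14 → extends → [1, 3, 7, 11, 14]
13 → replaces 14 → [1, 3, 7, 11, 13]
6 → replaces 7 → [1, 3, 6, 11, 13]
8 → replaces 11 → [1, 3, 6, 8, 13]
15 → extends → [1, 3, 6, 8, 13, 15]
Six tails, so the longest strictly increasing subsequence has length 6 (e.g. 5, 9, 10, 11, 14, 15).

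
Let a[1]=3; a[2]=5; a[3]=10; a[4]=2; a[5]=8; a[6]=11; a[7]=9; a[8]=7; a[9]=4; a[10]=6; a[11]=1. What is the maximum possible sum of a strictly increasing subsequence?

29

Let S[i] be the best sum of a strictly increasing subsequence ending at i:
i:      1  2  3  4  5  6  7  8  9 10 11
a[i]:   3  5 10  2  8 11  9  7  4  6  1
S:      3  8 18  2 16 29 25 15  7 14  1
Maximum is 29 (e.g. 3 + 5 + 10 + 11).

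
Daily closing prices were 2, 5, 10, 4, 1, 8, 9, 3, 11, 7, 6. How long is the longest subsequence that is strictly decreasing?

4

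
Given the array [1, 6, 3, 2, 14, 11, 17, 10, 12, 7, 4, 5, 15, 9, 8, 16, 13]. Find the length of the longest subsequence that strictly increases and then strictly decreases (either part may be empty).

7

inc[i] = longest strictly increasing subsequence ending at i; dec[i] = longest strictly decreasing subsequence starting at i:
i:      1  2  3  4  5  6  7  8  9 10 11 12 13 14 15 16 17
a[i]:   1  6  3  2 14 11 17 10 12  7  4  5 15  9  8 16 13
inc:    1  2  2  2  3  3  4  3  4  3  3  4  5  5  5  6  6
dec:    1  3  2  1  5  4  4  3  3  2  1  1  3  2  1  2  1
Best peak at i=5 (value 14): inc=3, dec=5, length 3+5−1 = 7.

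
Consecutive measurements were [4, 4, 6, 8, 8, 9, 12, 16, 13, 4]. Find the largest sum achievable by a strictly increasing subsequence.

Let S[i] be the best sum of a strictly increasing subsequence ending at i:
i:      1  2  3  4  5  6  7  8  9 10
a[i]:   4  4  6  8  8  9 12 16 13  4
S:      4  4 10 18 18 27 39 55 52  4
Maximum is 55 (e.g. 4 + 6 + 8 + 9 + 12 + 16).

55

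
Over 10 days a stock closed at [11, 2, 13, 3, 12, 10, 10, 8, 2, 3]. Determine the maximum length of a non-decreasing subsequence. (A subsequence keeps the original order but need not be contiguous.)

Track the smallest tail for each achievable length (allowing ties):
11 → extends → [11]
2 → replaces 11 → [2]
13 → extends → [2, 13]
3 → replaces 13 → [2, 3]
12 → extends → [2, 3, 12]
10 → replaces 12 → [2, 3, 10]
10 → extends → [2, 3, 10, 10]
8 → replaces 10 → [2, 3, 8, 10]
2 → replaces 3 → [2, 2, 8, 10]
3 → replaces 8 → [2, 2, 3, 10]
Four tails, so the longest non-decreasing subsequence has length 4 (e.g. 2, 3, 10, 10).

4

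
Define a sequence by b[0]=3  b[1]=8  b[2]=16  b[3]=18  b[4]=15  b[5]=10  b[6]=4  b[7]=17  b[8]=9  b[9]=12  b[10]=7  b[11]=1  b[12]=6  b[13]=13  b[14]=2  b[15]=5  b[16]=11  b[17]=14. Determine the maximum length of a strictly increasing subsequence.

Track the smallest tail for each achievable length (strict):
3 → extends → [3]
8 → extends → [3, 8]
16 → extends → [3, 8, 16]
18 → extends → [3, 8, 16, 18]
15 → replaces 16 → [3, 8, 15, 18]
10 → replaces 15 → [3, 8, 10, 18]
4 → replaces 8 → [3, 4, 10, 18]
17 → replaces 18 → [3, 4, 10, 17]
9 → replaces 10 → [3, 4, 9, 17]
12 → replaces 17 → [3, 4, 9, 12]
7 → replaces 9 → [3, 4, 7, 12]
1 → replaces 3 → [1, 4, 7, 12]
6 → replaces 7 → [1, 4, 6, 12]
13 → extends → [1, 4, 6, 12, 13]
2 → replaces 4 → [1, 2, 6, 12, 13]
5 → replaces 6 → [1, 2, 5, 12, 13]
11 → replaces 12 → [1, 2, 5, 11, 13]
14 → extends → [1, 2, 5, 11, 13, 14]
Six tails, so the longest strictly increasing subsequence has length 6 (e.g. 3, 8, 10, 12, 13, 14).

6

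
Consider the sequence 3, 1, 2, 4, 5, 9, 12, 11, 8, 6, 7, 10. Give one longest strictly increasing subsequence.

1, 2, 4, 5, 6, 7, 10

Patience tails give the LIS length; then backtrack through the dp parents:
3 → extends → [3]
1 → replaces 3 → [1]
2 → extends → [1, 2]
4 → extends → [1, 2, 4]
5 → extends → [1, 2, 4, 5]
9 → extends → [1, 2, 4, 5, 9]
12 → extends → [1, 2, 4, 5, 9, 12]
11 → replaces 12 → [1, 2, 4, 5, 9, 11]
8 → replaces 9 → [1, 2, 4, 5, 8, 11]
6 → replaces 8 → [1, 2, 4, 5, 6, 11]
7 → replaces 11 → [1, 2, 4, 5, 6, 7]
10 → extends → [1, 2, 4, 5, 6, 7, 10]
Length 7; one witness is 1, 2, 4, 5, 6, 7, 10.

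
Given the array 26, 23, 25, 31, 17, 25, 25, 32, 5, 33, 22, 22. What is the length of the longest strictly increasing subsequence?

5

Let dp[i] be the length of the longest such subsequence ending at index i:
i:      1  2  3  4  5  6  7  8  9 10 11 12
a[i]:  26 23 25 31 17 25 25 32  5 33 22 22
dp:     1  1  2  3  1  2  2  4  1  5  2  2
Maximum dp value is 5.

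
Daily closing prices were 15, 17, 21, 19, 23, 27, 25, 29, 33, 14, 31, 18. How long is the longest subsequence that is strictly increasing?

Track the smallest tail for each achievable length (strict):
15 → extends → [15]
17 → extends → [15, 17]
21 → extends → [15, 17, 21]
19 → replaces 21 → [15, 17, 19]
23 → extends → [15, 17, 19, 23]
27 → extends → [15, 17, 19, 23, 27]
25 → replaces 27 → [15, 17, 19, 23, 25]
29 → extends → [15, 17, 19, 23, 25, 29]
33 → extends → [15, 17, 19, 23, 25, 29, 33]
14 → replaces 15 → [14, 17, 19, 23, 25, 29, 33]
31 → replaces 33 → [14, 17, 19, 23, 25, 29, 31]
18 → replaces 19 → [14, 17, 18, 23, 25, 29, 31]
Seven tails, so the longest strictly increasing subsequence has length 7 (e.g. 15, 17, 21, 23, 27, 29, 33).

7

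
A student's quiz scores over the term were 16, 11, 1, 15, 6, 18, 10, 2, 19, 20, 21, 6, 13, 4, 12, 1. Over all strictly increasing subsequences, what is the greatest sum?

Let S[i] be the best sum of a strictly increasing subsequence ending at i:
i:       1   2   3   4   5   6   7   8   9  10  11  12  13  14  15  16
a[i]:   16  11   1  15   6  18  10   2  19  20  21   6  13   4  12   1
S:      16  11   1  26   7  44  17   3  63  83 104   9  30   7  29   1
Maximum is 104 (e.g. 11 + 15 + 18 + 19 + 20 + 21).

104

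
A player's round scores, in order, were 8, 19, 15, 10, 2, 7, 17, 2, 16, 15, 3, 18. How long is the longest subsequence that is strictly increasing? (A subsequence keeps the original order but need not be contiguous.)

4

Track the smallest tail for each achievable length (strict):
8 → extends → [8]
19 → extends → [8, 19]
15 → replaces 19 → [8, 15]
10 → replaces 15 → [8, 10]
2 → replaces 8 → [2, 10]
7 → replaces 10 → [2, 7]
17 → extends → [2, 7, 17]
2 → already a tail → [2, 7, 17]
16 → replaces 17 → [2, 7, 16]
15 → replaces 16 → [2, 7, 15]
3 → replaces 7 → [2, 3, 15]
18 → extends → [2, 3, 15, 18]
Four tails, so the longest strictly increasing subsequence has length 4 (e.g. 8, 15, 17, 18).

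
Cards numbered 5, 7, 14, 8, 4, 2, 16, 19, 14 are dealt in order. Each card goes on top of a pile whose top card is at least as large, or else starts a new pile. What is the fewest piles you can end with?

Place each on the leftmost legal pile:
5 → new pile 1 (tops now [5])
7 → new pile 2 (tops now [5, 7])
14 → new pile 3 (tops now [5, 7, 14])
8 → pile 3 (tops now [5, 7, 8])
4 → pile 1 (tops now [4, 7, 8])
2 → pile 1 (tops now [2, 7, 8])
16 → new pile 4 (tops now [2, 7, 8, 16])
19 → new pile 5 (tops now [2, 7, 8, 16, 19])
14 → pile 4 (tops now [2, 7, 8, 14, 19])
Five piles.

5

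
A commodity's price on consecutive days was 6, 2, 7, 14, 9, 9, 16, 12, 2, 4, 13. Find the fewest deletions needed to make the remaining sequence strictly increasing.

6

Fewest deletions = n − (longest strictly increasing subsequence).
Patience tails:
6 → extends → [6]
2 → replaces 6 → [2]
7 → extends → [2, 7]
14 → extends → [2, 7, 14]
9 → replaces 14 → [2, 7, 9]
9 → already a tail → [2, 7, 9]
16 → extends → [2, 7, 9, 16]
12 → replaces 16 → [2, 7, 9, 12]
2 → already a tail → [2, 7, 9, 12]
4 → replaces 7 → [2, 4, 9, 12]
13 → extends → [2, 4, 9, 12, 13]
Longest strictly increasing subsequence has length 5, so deletions = 11 − 5 = 6.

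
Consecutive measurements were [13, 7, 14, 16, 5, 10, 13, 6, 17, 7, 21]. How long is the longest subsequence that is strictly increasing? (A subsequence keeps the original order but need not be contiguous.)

Track the smallest tail for each achievable length (strict):
13 → extends → [13]
7 → replaces 13 → [7]
14 → extends → [7, 14]
16 → extends → [7, 14, 16]
5 → replaces 7 → [5, 14, 16]
10 → replaces 14 → [5, 10, 16]
13 → replaces 16 → [5, 10, 13]
6 → replaces 10 → [5, 6, 13]
17 → extends → [5, 6, 13, 17]
7 → replaces 13 → [5, 6, 7, 17]
21 → extends → [5, 6, 7, 17, 21]
Five tails, so the longest strictly increasing subsequence has length 5 (e.g. 13, 14, 16, 17, 21).

5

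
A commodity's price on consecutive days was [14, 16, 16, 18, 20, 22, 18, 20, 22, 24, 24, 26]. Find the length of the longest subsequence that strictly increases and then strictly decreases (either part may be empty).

7

inc[i] = longest strictly increasing subsequence ending at i; dec[i] = longest strictly decreasing subsequence starting at i:
i:      1  2  3  4  5  6  7  8  9 10 11 12
a[i]:  14 16 16 18 20 22 18 20 22 24 24 26
inc:    1  2  2  3  4  5  3  4  5  6  6  7
dec:    1  1  1  1  2  2  1  1  1  1  1  1
Best peak at i=12 (value 26): inc=7, dec=1, length 7+1−1 = 7.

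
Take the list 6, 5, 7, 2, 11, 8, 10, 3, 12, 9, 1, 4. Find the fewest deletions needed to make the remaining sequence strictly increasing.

7

Fewest deletions = n − (longest strictly increasing subsequence).
i:      1  2  3  4  5  6  7  8  9 10 11 12
a[i]:   6  5  7  2 11  8 10  3 12  9  1  4
dp:     1  1  2  1  3  3  4  2  5  4  1  3
max dp = 5, so deletions = 12 − 5 = 7.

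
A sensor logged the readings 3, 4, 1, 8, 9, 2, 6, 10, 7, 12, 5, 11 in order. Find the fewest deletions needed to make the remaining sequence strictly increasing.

Fewest deletions = n − (longest strictly increasing subsequence).
i:      1  2  3  4  5  6  7  8  9 10 11 12
a[i]:   3  4  1  8  9  2  6 10  7 12  5 11
dp:     1  2  1  3  4  2  3  5  4  6  3  6
max dp = 6, so deletions = 12 − 6 = 6.

6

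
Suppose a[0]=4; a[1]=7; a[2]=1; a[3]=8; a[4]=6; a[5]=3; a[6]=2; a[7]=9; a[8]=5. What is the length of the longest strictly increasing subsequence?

4

Track the smallest tail for each achievable length (strict):
4 → extends → [4]
7 → extends → [4, 7]
1 → replaces 4 → [1, 7]
8 → extends → [1, 7, 8]
6 → replaces 7 → [1, 6, 8]
3 → replaces 6 → [1, 3, 8]
2 → replaces 3 → [1, 2, 8]
9 → extends → [1, 2, 8, 9]
5 → replaces 8 → [1, 2, 5, 9]
Four tails, so the longest strictly increasing subsequence has length 4 (e.g. 4, 7, 8, 9).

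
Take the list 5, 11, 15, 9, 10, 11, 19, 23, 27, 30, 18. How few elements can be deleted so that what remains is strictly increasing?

3

Fewest deletions = n − (longest strictly increasing subsequence).
Patience tails:
5 → extends → [5]
11 → extends → [5, 11]
15 → extends → [5, 11, 15]
9 → replaces 11 → [5, 9, 15]
10 → replaces 15 → [5, 9, 10]
11 → extends → [5, 9, 10, 11]
19 → extends → [5, 9, 10, 11, 19]
23 → extends → [5, 9, 10, 11, 19, 23]
27 → extends → [5, 9, 10, 11, 19, 23, 27]
30 → extends → [5, 9, 10, 11, 19, 23, 27, 30]
18 → replaces 19 → [5, 9, 10, 11, 18, 23, 27, 30]
Longest strictly increasing subsequence has length 8, so deletions = 11 − 8 = 3.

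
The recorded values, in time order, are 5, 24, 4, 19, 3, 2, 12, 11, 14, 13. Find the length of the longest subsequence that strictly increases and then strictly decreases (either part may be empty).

inc[i] = longest strictly increasing subsequence ending at i; dec[i] = longest strictly decreasing subsequence starting at i:
i:      1  2  3  4  5  6  7  8  9 10
a[i]:   5 24  4 19  3  2 12 11 14 13
inc:    1  2  1  2  1  1  2  2  3  3
dec:    4  4  3  3  2  1  2  1  2  1
Best peak at i=2 (value 24): inc=2, dec=4, length 2+4−1 = 5.

5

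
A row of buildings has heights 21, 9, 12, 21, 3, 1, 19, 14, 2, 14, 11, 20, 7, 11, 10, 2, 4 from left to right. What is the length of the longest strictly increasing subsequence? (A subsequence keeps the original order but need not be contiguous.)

4

Track the smallest tail for each achievable length (strict):
21 → extends → [21]
9 → replaces 21 → [9]
12 → extends → [9, 12]
21 → extends → [9, 12, 21]
3 → replaces 9 → [3, 12, 21]
1 → replaces 3 → [1, 12, 21]
19 → replaces 21 → [1, 12, 19]
14 → replaces 19 → [1, 12, 14]
2 → replaces 12 → [1, 2, 14]
14 → already a tail → [1, 2, 14]
11 → replaces 14 → [1, 2, 11]
20 → extends → [1, 2, 11, 20]
7 → replaces 11 → [1, 2, 7, 20]
11 → replaces 20 → [1, 2, 7, 11]
10 → replaces 11 → [1, 2, 7, 10]
2 → already a tail → [1, 2, 7, 10]
4 → replaces 7 → [1, 2, 4, 10]
Four tails, so the longest strictly increasing subsequence has length 4 (e.g. 9, 12, 19, 20).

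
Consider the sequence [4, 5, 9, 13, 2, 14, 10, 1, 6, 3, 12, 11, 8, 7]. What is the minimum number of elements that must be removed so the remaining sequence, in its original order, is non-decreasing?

Fewest deletions = n − (longest non-decreasing subsequence).
Patience tails:
4 → extends → [4]
5 → extends → [4, 5]
9 → extends → [4, 5, 9]
13 → extends → [4, 5, 9, 13]
2 → replaces 4 → [2, 5, 9, 13]
14 → extends → [2, 5, 9, 13, 14]
10 → replaces 13 → [2, 5, 9, 10, 14]
1 → replaces 2 → [1, 5, 9, 10, 14]
6 → replaces 9 → [1, 5, 6, 10, 14]
3 → replaces 5 → [1, 3, 6, 10, 14]
12 → replaces 14 → [1, 3, 6, 10, 12]
11 → replaces 12 → [1, 3, 6, 10, 11]
8 → replaces 10 → [1, 3, 6, 8, 11]
7 → replaces 8 → [1, 3, 6, 7, 11]
Longest non-decreasing subsequence has length 5, so deletions = 14 − 5 = 9.

9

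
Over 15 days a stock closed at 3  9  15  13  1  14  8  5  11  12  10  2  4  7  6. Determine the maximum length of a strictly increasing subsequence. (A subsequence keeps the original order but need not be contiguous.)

4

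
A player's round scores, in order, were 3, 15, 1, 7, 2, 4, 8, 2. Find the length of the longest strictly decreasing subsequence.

Negate each value so 'decreasing' becomes 'increasing', then run patience tails on the negated sequence:
-3 → extends → [-3]
-15 → replaces -3 → [-15]
-1 → extends → [-15, -1]
-7 → replaces -1 → [-15, -7]
-2 → extends → [-15, -7, -2]
-4 → replaces -2 → [-15, -7, -4]
-8 → replaces -7 → [-15, -8, -4]
-2 → extends → [-15, -8, -4, -2]
Four tails, so the longest strictly decreasing subsequence of the original has length 4.

4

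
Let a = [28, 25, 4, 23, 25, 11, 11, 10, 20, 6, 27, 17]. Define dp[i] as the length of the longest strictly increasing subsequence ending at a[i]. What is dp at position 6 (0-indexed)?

2

dp[i] = 1 + max{dp[j] : j<i, a[j]<a[i]} (or 1 if no such j):
i:      0  1  2  3  4  5  6  7  8  9 10 11
a[i]:  28 25  4 23 25 11 11 10 20  6 27 17
dp:     1  1  1  2  3  2  2  2  3  2  4  3
At index 6 the value is 2.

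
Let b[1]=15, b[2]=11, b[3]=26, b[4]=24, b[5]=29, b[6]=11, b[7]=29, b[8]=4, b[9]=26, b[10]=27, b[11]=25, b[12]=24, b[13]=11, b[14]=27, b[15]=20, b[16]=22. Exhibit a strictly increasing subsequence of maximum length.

15, 24, 26, 27

Patience tails give the LIS length; then backtrack through the dp parents:
15 → extends → [15]
11 → replaces 15 → [11]
26 → extends → [11, 26]
24 → replaces 26 → [11, 24]
29 → extends → [11, 24, 29]
11 → already a tail → [11, 24, 29]
29 → already a tail → [11, 24, 29]
4 → replaces 11 → [4, 24, 29]
26 → replaces 29 → [4, 24, 26]
27 → extends → [4, 24, 26, 27]
25 → replaces 26 → [4, 24, 25, 27]
24 → already a tail → [4, 24, 25, 27]
11 → replaces 24 → [4, 11, 25, 27]
27 → already a tail → [4, 11, 25, 27]
20 → replaces 25 → [4, 11, 20, 27]
22 → replaces 27 → [4, 11, 20, 22]
Length 4; one witness is 15, 24, 26, 27.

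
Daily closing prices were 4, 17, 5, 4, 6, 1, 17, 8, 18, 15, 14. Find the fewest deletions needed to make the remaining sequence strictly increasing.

Fewest deletions = n − (longest strictly increasing subsequence).
Patience tails:
4 → extends → [4]
17 → extends → [4, 17]
5 → replaces 17 → [4, 5]
4 → already a tail → [4, 5]
6 → extends → [4, 5, 6]
1 → replaces 4 → [1, 5, 6]
17 → extends → [1, 5, 6, 17]
8 → replaces 17 → [1, 5, 6, 8]
18 → extends → [1, 5, 6, 8, 18]
15 → replaces 18 → [1, 5, 6, 8, 15]
14 → replaces 15 → [1, 5, 6, 8, 14]
Longest strictly increasing subsequence has length 5, so deletions = 11 − 5 = 6.

6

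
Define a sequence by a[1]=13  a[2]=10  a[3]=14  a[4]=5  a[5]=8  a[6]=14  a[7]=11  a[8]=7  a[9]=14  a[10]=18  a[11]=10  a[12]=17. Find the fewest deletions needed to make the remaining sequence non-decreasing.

Fewest deletions = n − (longest non-decreasing subsequence).
i:      1  2  3  4  5  6  7  8  9 10 11 12
a[i]:  13 10 14  5  8 14 11  7 14 18 10 17
dp:     1  1  2  1  2  3  3  2  4  5  3  5
max dp = 5, so deletions = 12 − 5 = 7.

7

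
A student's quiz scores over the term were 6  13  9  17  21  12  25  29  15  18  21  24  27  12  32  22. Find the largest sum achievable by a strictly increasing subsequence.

164

Let S[i] be the best sum of a strictly increasing subsequence ending at i:
i:       1   2   3   4   5   6   7   8   9  10  11  12  13  14  15  16
a[i]:    6  13   9  17  21  12  25  29  15  18  21  24  27  12  32  22
S:       6  19  15  36  57  27  82 111  42  60  81 105 132  27 164 103
Maximum is 164 (e.g. 6 + 9 + 12 + 15 + 18 + 21 + 24 + 27 + 32).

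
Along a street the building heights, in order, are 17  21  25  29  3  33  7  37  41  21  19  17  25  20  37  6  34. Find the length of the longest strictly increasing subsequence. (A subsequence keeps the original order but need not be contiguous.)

7

Let dp[i] be the length of the longest such subsequence ending at index i:
i:      1  2  3  4  5  6  7  8  9 10 11 12 13 14 15 16 17
a[i]:  17 21 25 29  3 33  7 37 41 21 19 17 25 20 37  6 34
dp:     1  2  3  4  1  5  2  6  7  3  3  3  4  4  6  2  6
Maximum dp value is 7.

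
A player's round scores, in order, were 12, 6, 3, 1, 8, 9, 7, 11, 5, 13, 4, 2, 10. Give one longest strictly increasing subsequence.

Patience tails give the LIS length; then backtrack through the dp parents:
12 → extends → [12]
6 → replaces 12 → [6]
3 → replaces 6 → [3]
1 → replaces 3 → [1]
8 → extends → [1, 8]
9 → extends → [1, 8, 9]
7 → replaces 8 → [1, 7, 9]
11 → extends → [1, 7, 9, 11]
5 → replaces 7 → [1, 5, 9, 11]
13 → extends → [1, 5, 9, 11, 13]
4 → replaces 5 → [1, 4, 9, 11, 13]
2 → replaces 4 → [1, 2, 9, 11, 13]
10 → replaces 11 → [1, 2, 9, 10, 13]
Length 5; one witness is 6, 8, 9, 11, 13.

6, 8, 9, 11, 13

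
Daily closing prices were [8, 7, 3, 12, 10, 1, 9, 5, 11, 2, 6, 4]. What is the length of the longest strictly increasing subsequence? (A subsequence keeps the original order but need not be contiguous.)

Track the smallest tail for each achievable length (strict):
8 → extends → [8]
7 → replaces 8 → [7]
3 → replaces 7 → [3]
12 → extends → [3, 12]
10 → replaces 12 → [3, 10]
1 → replaces 3 → [1, 10]
9 → replaces 10 → [1, 9]
5 → replaces 9 → [1, 5]
11 → extends → [1, 5, 11]
2 → replaces 5 → [1, 2, 11]
6 → replaces 11 → [1, 2, 6]
4 → replaces 6 → [1, 2, 4]
Three tails, so the longest strictly increasing subsequence has length 3 (e.g. 8, 10, 11).

3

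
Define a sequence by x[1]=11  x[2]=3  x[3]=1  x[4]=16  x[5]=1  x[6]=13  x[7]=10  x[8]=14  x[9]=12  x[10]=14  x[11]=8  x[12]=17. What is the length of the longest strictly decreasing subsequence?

4

Let dp[i] be the longest strictly decreasing subsequence ending at i:
i:      1  2  3  4  5  6  7  8  9 10 11 12
x[i]:  11  3  1 16  1 13 10 14 12 14  8 17
dp:     1  2  3  1  3  2  3  2  3  2  4  1
Maximum is 4.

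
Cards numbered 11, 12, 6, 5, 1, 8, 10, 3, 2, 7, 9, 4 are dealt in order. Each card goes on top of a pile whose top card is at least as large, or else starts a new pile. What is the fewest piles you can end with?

4

Place each on the leftmost legal pile:
11 → new pile 1 (tops now [11])
12 → new pile 2 (tops now [11, 12])
6 → pile 1 (tops now [6, 12])
5 → pile 1 (tops now [5, 12])
1 → pile 1 (tops now [1, 12])
8 → pile 2 (tops now [1, 8])
10 → new pile 3 (tops now [1, 8, 10])
3 → pile 2 (tops now [1, 3, 10])
2 → pile 2 (tops now [1, 2, 10])
7 → pile 3 (tops now [1, 2, 7])
9 → new pile 4 (tops now [1, 2, 7, 9])
4 → pile 3 (tops now [1, 2, 4, 9])
Four piles.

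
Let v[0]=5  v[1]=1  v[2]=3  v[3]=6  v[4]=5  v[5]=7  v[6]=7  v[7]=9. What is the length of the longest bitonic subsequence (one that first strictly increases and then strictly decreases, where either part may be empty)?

5

inc[i] = longest strictly increasing subsequence ending at i; dec[i] = longest strictly decreasing subsequence starting at i:
i:     0 1 2 3 4 5 6 7
v[i]:  5 1 3 6 5 7 7 9
inc:   1 1 2 3 3 4 4 5
dec:   2 1 1 2 1 1 1 1
Best peak at i=7 (value 9): inc=5, dec=1, length 5+1−1 = 5.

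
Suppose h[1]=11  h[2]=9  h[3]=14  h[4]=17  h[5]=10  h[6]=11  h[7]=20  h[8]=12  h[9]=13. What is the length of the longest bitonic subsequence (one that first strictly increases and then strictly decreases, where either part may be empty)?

inc[i] = longest strictly increasing subsequence ending at i; dec[i] = longest strictly decreasing subsequence starting at i:
i:      1  2  3  4  5  6  7  8  9
h[i]:  11  9 14 17 10 11 20 12 13
inc:    1  1  2  3  2  3  4  4  5
dec:    2  1  2  2  1  1  2  1  1
Best peak at i=7 (value 20): inc=4, dec=2, length 4+2−1 = 5.

5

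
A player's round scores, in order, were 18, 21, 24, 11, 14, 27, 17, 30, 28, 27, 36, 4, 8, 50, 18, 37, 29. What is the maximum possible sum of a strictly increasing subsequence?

Let S[i] be the best sum of a strictly increasing subsequence ending at i:
i:       1   2   3   4   5   6   7   8   9  10  11  12  13  14  15  16  17
a[i]:   18  21  24  11  14  27  17  30  28  27  36   4   8  50  18  37  29
S:      18  39  63  11  25  90  42 120 118  90 156   4  12 206  60 193 147
Maximum is 206 (e.g. 18 + 21 + 24 + 27 + 30 + 36 + 50).

206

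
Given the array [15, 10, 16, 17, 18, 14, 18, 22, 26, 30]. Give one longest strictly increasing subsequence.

Patience tails give the LIS length; then backtrack through the dp parents:
15 → extends → [15]
10 → replaces 15 → [10]
16 → extends → [10, 16]
17 → extends → [10, 16, 17]
18 → extends → [10, 16, 17, 18]
14 → replaces 16 → [10, 14, 17, 18]
18 → already a tail → [10, 14, 17, 18]
22 → extends → [10, 14, 17, 18, 22]
26 → extends → [10, 14, 17, 18, 22, 26]
30 → extends → [10, 14, 17, 18, 22, 26, 30]
Length 7; one witness is 15, 16, 17, 18, 22, 26, 30.

15, 16, 17, 18, 22, 26, 30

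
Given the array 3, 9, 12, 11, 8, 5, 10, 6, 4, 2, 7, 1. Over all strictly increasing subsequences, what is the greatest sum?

24

Let S[i] be the best sum of a strictly increasing subsequence ending at i:
i:      1  2  3  4  5  6  7  8  9 10 11 12
a[i]:   3  9 12 11  8  5 10  6  4  2  7  1
S:      3 12 24 23 11  8 22 14  7  2 21  1
Maximum is 24 (e.g. 3 + 9 + 12).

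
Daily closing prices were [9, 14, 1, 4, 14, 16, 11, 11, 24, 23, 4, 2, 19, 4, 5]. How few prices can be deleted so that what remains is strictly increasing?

Fewest deletions = n − (longest strictly increasing subsequence).
Patience tails:
9 → extends → [9]
14 → extends → [9, 14]
1 → replaces 9 → [1, 14]
4 → replaces 14 → [1, 4]
14 → extends → [1, 4, 14]
16 → extends → [1, 4, 14, 16]
11 → replaces 14 → [1, 4, 11, 16]
11 → already a tail → [1, 4, 11, 16]
24 → extends → [1, 4, 11, 16, 24]
23 → replaces 24 → [1, 4, 11, 16, 23]
4 → already a tail → [1, 4, 11, 16, 23]
2 → replaces 4 → [1, 2, 11, 16, 23]
19 → replaces 23 → [1, 2, 11, 16, 19]
4 → replaces 11 → [1, 2, 4, 16, 19]
5 → replaces 16 → [1, 2, 4, 5, 19]
Longest strictly increasing subsequence has length 5, so deletions = 15 − 5 = 10.

10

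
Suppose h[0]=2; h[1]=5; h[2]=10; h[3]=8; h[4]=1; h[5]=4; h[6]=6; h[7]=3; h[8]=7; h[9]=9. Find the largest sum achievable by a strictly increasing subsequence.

29

Let S[i] be the best sum of a strictly increasing subsequence ending at i:
i:      0  1  2  3  4  5  6  7  8  9
h[i]:   2  5 10  8  1  4  6  3  7  9
S:      2  7 17 15  1  6 13  5 20 29
Maximum is 29 (e.g. 2 + 5 + 6 + 7 + 9).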